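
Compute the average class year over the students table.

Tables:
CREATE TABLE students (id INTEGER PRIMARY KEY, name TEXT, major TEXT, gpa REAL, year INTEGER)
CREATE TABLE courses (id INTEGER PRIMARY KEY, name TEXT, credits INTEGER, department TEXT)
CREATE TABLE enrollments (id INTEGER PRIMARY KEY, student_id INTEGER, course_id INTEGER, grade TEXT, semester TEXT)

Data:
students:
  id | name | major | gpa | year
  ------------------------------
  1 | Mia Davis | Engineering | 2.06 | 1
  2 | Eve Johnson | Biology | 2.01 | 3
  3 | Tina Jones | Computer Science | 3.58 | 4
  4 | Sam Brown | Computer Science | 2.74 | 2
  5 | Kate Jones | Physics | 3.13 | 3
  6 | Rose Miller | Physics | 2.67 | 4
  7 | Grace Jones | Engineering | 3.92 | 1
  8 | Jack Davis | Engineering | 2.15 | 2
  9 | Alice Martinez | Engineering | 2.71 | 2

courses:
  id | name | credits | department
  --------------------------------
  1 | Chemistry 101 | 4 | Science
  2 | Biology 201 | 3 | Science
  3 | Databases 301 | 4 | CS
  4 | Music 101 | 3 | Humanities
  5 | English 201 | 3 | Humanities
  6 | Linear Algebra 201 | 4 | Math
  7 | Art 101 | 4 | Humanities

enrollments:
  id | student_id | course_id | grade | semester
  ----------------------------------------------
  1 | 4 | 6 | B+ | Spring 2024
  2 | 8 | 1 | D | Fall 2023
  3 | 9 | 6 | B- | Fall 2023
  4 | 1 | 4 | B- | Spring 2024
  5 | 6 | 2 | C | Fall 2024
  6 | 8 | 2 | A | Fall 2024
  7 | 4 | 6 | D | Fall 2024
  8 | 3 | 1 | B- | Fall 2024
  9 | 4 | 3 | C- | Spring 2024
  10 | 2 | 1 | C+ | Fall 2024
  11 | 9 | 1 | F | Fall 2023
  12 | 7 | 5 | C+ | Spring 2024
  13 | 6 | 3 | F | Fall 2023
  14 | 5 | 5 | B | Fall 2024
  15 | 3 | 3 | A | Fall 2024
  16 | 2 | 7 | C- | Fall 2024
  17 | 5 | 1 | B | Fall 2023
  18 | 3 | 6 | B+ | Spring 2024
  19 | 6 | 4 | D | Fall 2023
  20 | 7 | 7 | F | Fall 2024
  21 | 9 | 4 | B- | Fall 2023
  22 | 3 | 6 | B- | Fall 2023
SELECT AVG(year) FROM students

Execution result:
2.44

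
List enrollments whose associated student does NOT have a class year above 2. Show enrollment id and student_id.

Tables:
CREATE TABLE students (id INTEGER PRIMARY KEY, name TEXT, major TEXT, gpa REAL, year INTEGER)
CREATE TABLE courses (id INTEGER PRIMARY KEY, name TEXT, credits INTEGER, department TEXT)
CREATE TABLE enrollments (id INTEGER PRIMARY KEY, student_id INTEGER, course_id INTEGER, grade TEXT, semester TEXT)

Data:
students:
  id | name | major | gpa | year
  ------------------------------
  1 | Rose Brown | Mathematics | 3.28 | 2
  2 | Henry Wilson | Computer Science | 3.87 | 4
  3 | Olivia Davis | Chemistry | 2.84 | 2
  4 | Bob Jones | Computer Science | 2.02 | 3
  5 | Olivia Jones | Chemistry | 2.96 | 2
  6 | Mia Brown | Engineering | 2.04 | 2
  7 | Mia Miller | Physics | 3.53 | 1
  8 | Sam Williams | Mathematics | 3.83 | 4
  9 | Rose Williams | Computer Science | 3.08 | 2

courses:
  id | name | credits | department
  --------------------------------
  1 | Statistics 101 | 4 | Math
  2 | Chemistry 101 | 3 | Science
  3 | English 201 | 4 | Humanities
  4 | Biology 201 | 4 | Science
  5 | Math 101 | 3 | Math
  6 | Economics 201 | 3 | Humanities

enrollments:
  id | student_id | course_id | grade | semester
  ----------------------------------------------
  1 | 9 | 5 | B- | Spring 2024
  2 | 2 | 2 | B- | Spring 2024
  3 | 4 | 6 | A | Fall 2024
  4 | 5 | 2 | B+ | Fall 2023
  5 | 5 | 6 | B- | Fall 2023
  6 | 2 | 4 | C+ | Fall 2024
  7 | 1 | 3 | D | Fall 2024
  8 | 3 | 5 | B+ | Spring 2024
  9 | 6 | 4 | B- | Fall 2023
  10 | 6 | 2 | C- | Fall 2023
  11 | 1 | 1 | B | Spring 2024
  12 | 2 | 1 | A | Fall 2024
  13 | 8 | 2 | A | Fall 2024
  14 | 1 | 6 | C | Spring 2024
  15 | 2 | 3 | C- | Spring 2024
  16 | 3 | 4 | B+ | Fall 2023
SELECT id, student_id FROM enrollments WHERE student_id NOT IN (SELECT id FROM students WHERE year > 2)

Execution result:
id | student_id
1 | 9
4 | 5
5 | 5
7 | 1
8 | 3
9 | 6
10 | 6
11 | 1
14 | 1
16 | 3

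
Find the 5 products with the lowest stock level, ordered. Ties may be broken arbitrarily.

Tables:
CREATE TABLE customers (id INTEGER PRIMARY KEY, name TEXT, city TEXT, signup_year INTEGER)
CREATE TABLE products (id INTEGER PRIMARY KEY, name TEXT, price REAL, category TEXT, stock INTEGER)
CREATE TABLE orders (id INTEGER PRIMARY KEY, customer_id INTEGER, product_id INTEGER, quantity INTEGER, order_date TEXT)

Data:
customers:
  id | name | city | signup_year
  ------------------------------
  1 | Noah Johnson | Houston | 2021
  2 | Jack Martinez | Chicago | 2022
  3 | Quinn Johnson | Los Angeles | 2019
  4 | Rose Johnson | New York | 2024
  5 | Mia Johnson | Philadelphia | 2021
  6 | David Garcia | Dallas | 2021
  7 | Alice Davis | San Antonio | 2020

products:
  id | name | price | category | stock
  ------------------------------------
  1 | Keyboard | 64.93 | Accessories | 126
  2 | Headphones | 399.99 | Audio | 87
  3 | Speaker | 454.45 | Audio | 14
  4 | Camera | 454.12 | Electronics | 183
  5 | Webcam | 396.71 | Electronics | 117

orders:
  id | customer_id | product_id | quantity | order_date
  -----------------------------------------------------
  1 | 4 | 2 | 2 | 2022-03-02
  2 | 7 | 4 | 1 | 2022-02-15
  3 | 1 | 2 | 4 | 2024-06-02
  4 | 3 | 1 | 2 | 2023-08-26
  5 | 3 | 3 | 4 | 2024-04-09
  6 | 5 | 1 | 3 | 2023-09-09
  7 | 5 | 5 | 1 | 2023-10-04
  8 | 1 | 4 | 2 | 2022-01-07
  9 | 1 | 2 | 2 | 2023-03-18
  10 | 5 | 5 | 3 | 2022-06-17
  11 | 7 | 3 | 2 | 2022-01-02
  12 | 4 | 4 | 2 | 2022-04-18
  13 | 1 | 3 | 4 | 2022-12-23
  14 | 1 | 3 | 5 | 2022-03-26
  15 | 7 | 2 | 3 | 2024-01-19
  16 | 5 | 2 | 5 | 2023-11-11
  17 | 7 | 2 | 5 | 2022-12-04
SELECT name, stock FROM products ORDER BY stock ASC LIMIT 5

Execution result:
name | stock
Speaker | 14
Headphones | 87
Webcam | 117
Keyboard | 126
Camera | 183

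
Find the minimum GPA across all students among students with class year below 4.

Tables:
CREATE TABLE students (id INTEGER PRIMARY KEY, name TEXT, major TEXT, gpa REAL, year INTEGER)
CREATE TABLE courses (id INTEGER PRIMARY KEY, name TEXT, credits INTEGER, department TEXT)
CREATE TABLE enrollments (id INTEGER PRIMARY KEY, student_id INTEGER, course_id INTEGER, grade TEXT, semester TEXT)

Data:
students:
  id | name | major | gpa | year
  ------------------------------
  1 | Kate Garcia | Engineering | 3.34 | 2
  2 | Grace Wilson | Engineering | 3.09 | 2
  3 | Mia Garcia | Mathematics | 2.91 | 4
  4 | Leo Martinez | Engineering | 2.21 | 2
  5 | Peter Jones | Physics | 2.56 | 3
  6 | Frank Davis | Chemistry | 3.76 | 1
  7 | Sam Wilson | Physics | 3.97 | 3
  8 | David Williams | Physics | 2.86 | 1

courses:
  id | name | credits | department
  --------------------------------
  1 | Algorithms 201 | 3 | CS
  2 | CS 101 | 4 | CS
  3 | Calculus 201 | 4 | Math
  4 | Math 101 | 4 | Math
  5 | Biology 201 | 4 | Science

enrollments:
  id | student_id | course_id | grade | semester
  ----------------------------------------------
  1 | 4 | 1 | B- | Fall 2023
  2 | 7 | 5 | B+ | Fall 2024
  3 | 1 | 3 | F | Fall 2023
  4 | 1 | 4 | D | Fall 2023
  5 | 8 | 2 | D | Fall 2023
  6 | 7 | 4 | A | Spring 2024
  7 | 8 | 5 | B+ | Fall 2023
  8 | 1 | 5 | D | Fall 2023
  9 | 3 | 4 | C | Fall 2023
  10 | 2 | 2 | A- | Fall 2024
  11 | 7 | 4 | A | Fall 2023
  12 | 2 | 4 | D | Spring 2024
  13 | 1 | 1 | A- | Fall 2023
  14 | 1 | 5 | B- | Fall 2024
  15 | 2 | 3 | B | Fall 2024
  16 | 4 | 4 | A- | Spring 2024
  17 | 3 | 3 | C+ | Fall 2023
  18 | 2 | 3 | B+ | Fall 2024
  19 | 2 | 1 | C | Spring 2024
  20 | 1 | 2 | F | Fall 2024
SELECT MIN(gpa) FROM students WHERE year < 4

Execution result:
2.21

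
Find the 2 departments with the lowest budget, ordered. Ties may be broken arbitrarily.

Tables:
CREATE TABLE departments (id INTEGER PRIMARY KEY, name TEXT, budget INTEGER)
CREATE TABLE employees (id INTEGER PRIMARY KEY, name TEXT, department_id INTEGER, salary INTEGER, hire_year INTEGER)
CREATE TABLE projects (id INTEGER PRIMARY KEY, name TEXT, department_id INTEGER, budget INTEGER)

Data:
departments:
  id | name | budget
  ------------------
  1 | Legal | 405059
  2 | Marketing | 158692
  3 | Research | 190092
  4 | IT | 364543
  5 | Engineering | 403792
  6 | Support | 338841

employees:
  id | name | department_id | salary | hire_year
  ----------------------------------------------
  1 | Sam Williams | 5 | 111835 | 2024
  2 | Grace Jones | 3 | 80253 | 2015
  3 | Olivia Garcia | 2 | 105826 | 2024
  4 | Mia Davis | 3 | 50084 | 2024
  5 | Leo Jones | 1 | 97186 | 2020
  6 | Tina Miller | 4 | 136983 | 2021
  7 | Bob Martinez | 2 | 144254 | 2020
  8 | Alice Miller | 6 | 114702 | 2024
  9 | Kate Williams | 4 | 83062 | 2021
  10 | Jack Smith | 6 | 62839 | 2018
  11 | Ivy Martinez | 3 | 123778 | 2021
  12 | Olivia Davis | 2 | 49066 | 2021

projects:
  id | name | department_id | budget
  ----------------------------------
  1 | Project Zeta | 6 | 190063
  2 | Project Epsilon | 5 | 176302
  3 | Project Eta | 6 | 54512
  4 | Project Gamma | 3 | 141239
SELECT name, budget FROM departments ORDER BY budget ASC LIMIT 2

Execution result:
name | budget
Marketing | 158692
Research | 190092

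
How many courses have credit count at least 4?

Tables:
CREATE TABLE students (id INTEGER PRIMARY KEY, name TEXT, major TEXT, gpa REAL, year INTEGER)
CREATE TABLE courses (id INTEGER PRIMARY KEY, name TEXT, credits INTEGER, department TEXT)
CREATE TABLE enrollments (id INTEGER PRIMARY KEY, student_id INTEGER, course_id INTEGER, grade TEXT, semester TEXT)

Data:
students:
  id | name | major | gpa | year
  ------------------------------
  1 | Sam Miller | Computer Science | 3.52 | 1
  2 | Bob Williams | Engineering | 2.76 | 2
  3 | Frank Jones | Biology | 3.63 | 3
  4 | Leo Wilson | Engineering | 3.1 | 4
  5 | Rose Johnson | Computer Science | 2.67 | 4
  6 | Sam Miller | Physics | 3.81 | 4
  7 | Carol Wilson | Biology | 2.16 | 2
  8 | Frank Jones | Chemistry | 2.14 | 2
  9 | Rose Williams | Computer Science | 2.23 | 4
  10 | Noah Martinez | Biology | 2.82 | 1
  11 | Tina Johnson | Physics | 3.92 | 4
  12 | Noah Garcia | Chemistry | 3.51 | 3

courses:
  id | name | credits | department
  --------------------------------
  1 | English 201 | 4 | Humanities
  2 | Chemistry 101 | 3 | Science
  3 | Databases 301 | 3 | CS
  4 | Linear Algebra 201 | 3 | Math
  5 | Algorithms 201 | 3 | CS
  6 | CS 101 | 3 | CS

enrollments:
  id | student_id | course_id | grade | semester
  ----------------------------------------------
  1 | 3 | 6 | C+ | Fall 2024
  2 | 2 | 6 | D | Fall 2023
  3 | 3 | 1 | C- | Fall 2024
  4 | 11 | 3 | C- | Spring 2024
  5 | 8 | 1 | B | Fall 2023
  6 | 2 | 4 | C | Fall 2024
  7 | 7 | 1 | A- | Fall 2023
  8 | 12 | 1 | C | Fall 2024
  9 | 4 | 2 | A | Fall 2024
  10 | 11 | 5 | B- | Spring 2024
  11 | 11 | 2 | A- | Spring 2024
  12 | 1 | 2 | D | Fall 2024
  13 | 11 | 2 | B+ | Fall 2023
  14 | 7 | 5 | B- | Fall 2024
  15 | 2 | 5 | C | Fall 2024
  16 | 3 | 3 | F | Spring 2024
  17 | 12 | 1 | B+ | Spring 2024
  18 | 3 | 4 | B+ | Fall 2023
SELECT COUNT(*) FROM courses WHERE credits >= 4

Execution result:
1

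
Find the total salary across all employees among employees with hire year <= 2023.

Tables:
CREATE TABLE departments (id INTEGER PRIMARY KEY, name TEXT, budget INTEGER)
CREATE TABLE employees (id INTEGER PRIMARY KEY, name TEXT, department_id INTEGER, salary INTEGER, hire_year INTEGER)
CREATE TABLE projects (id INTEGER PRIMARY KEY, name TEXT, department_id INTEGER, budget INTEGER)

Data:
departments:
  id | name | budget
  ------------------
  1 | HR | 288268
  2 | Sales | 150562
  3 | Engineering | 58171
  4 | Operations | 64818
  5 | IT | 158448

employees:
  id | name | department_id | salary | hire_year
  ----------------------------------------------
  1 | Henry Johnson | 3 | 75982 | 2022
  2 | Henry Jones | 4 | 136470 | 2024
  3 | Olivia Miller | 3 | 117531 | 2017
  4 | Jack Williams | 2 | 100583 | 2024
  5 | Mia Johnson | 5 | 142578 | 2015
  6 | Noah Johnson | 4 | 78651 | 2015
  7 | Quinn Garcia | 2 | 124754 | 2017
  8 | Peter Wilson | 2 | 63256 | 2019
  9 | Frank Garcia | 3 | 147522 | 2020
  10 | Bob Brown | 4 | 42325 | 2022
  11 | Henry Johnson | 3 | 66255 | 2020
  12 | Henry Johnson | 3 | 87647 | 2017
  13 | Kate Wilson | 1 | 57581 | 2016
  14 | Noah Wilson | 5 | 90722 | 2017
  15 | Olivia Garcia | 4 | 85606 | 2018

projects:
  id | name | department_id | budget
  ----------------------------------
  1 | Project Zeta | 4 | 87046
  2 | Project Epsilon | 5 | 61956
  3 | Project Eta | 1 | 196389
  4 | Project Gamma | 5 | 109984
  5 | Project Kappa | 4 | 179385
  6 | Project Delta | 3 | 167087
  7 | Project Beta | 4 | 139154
SELECT SUM(salary) FROM employees WHERE hire_year <= 2023

Execution result:
1180410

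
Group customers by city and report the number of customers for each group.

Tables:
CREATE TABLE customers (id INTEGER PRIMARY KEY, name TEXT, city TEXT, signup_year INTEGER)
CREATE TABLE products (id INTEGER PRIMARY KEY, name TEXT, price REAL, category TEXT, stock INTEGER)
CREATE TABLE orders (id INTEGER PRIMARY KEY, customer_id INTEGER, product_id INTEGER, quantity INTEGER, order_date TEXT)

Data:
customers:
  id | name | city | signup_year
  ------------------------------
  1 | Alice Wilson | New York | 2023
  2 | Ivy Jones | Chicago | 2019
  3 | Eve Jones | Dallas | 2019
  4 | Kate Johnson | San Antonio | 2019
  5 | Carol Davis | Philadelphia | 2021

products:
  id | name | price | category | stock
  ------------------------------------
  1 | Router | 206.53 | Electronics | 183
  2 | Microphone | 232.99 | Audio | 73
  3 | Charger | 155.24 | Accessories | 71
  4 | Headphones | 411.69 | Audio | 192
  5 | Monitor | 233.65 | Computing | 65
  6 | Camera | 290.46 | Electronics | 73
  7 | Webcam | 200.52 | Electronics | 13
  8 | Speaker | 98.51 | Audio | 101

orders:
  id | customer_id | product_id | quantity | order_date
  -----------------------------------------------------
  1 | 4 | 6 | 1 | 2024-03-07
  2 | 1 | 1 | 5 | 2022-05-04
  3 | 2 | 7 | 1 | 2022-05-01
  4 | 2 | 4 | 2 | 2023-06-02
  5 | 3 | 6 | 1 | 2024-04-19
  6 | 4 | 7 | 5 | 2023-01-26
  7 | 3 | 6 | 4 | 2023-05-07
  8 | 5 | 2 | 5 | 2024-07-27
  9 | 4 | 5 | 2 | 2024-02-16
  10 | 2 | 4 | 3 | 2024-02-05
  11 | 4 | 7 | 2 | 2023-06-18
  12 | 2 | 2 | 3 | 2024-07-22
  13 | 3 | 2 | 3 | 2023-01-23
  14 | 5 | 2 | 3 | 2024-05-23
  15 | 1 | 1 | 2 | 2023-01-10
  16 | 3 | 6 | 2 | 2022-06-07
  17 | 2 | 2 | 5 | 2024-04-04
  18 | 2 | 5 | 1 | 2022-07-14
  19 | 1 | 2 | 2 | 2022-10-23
SELECT city, COUNT(*) AS n FROM customers GROUP BY city

Execution result:
city | n
Chicago | 1
Dallas | 1
New York | 1
Philadelphia | 1
San Antonio | 1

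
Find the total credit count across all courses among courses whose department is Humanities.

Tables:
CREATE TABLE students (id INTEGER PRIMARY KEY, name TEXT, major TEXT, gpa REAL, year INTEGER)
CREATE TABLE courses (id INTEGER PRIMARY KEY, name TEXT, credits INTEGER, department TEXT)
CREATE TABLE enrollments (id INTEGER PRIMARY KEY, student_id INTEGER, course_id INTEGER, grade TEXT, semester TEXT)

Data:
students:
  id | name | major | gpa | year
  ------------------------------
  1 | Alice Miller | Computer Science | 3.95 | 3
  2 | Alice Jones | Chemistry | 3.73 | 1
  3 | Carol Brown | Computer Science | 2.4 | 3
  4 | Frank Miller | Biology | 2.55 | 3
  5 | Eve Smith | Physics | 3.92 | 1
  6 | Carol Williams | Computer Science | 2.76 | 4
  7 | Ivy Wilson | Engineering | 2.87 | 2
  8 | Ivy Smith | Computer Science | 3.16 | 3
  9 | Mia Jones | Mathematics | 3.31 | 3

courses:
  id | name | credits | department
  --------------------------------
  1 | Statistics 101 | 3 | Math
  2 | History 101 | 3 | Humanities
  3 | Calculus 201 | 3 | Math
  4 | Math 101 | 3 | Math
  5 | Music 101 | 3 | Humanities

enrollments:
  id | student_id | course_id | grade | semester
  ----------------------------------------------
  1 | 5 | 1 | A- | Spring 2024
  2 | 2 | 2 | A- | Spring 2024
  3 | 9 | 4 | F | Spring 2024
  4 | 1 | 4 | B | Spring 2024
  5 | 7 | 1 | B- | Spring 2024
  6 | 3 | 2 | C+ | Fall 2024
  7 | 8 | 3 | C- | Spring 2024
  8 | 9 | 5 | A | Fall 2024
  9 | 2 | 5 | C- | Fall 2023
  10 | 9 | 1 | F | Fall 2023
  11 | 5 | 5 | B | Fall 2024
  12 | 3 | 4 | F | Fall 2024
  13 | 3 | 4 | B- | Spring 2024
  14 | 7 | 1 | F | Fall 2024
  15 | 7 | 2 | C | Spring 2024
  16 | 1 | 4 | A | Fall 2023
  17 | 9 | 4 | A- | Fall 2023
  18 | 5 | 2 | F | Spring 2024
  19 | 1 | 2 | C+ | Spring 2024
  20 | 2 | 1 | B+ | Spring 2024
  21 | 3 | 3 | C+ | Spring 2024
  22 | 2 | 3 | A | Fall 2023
SELECT SUM(credits) FROM courses WHERE department = 'Humanities'

Execution result:
6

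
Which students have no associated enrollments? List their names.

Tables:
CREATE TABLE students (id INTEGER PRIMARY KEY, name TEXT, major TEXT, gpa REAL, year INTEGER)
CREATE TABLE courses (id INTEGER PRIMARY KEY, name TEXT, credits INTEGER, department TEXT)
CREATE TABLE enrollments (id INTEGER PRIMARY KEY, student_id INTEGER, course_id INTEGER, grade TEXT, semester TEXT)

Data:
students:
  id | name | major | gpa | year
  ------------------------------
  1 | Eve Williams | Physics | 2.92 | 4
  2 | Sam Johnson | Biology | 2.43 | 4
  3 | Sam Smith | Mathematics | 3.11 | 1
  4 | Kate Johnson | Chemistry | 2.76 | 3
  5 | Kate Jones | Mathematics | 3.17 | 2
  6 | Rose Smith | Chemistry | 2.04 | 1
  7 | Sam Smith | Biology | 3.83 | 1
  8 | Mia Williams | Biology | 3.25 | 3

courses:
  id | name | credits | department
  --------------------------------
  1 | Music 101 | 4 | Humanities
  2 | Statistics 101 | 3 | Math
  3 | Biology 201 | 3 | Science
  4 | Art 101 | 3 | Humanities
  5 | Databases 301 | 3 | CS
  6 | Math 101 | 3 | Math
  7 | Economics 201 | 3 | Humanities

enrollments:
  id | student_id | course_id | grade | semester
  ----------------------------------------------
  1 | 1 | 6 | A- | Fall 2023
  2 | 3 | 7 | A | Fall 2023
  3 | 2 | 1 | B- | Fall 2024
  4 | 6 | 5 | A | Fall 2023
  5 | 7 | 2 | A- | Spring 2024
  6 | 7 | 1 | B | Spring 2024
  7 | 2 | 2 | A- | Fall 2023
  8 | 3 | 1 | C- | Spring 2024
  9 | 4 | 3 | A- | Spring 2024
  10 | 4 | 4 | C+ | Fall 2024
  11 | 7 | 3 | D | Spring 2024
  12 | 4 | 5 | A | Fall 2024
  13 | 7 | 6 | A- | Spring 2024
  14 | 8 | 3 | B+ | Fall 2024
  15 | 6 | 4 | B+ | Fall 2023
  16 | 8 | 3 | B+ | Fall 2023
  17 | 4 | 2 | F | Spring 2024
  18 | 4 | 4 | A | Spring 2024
SELECT p.name FROM students p LEFT JOIN enrollments c ON c.student_id = p.id WHERE c.id IS NULL

Execution result:
Kate Jones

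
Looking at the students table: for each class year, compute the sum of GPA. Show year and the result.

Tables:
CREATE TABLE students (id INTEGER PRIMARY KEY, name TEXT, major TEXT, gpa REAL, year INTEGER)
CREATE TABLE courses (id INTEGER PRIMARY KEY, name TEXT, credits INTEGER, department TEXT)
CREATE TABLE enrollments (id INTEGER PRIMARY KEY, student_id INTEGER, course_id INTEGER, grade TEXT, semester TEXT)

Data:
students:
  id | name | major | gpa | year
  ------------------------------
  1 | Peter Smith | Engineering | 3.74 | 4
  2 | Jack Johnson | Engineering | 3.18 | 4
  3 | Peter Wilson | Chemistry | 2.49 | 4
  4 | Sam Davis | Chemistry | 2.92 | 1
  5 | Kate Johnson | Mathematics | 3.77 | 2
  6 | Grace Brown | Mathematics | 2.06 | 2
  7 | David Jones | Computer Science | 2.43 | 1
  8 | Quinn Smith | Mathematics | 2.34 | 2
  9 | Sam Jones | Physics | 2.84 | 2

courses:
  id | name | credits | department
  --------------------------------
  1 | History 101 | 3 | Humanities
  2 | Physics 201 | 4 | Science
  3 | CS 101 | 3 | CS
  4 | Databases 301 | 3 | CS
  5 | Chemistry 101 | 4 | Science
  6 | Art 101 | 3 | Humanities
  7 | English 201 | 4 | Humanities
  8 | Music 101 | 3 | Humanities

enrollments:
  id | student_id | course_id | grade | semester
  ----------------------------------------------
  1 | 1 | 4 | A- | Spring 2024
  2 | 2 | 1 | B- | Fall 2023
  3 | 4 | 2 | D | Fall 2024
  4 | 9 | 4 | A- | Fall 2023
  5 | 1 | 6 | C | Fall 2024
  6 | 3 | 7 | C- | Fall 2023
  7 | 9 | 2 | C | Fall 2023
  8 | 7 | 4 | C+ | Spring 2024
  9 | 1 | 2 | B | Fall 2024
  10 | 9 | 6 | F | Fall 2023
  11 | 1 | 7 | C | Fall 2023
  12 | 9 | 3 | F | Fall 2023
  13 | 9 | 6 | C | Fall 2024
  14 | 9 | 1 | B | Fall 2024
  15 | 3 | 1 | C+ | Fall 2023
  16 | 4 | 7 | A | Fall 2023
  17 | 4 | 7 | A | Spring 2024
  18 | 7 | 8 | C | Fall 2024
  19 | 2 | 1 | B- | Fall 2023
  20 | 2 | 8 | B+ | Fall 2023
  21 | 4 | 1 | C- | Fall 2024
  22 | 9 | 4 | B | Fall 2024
SELECT year, SUM(gpa) AS sum_gpa FROM students GROUP BY year

Execution result:
year | sum_gpa
1 | 5.35
2 | 11.01
4 | 9.41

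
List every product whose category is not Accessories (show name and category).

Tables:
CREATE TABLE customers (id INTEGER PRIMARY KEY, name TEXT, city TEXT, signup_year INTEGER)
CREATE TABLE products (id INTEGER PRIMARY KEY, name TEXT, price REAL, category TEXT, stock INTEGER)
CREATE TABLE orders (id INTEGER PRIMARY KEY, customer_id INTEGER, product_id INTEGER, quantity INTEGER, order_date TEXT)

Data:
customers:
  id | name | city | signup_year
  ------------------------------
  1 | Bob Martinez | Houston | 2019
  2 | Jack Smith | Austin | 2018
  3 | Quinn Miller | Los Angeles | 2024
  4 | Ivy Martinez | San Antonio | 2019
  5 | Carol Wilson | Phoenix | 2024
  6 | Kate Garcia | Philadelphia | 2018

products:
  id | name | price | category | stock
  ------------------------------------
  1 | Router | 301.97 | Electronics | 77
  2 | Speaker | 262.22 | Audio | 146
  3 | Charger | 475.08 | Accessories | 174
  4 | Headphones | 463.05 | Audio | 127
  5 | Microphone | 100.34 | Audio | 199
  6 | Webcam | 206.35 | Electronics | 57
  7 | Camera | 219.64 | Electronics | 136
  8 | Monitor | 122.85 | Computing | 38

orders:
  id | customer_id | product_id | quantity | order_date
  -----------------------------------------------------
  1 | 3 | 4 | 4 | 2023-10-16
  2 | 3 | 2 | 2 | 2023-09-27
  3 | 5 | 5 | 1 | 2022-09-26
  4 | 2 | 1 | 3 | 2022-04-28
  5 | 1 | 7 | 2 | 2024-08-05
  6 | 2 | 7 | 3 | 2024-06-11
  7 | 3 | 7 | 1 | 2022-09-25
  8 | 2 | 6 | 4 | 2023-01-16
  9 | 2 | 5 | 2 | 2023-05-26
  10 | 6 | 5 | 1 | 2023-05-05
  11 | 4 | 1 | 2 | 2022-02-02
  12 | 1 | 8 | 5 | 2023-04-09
SELECT name, category FROM products WHERE category <> 'Accessories'

Execution result:
name | category
Router | Electronics
Speaker | Audio
Headphones | Audio
Microphone | Audio
Webcam | Electronics
Camera | Electronics
Monitor | Computing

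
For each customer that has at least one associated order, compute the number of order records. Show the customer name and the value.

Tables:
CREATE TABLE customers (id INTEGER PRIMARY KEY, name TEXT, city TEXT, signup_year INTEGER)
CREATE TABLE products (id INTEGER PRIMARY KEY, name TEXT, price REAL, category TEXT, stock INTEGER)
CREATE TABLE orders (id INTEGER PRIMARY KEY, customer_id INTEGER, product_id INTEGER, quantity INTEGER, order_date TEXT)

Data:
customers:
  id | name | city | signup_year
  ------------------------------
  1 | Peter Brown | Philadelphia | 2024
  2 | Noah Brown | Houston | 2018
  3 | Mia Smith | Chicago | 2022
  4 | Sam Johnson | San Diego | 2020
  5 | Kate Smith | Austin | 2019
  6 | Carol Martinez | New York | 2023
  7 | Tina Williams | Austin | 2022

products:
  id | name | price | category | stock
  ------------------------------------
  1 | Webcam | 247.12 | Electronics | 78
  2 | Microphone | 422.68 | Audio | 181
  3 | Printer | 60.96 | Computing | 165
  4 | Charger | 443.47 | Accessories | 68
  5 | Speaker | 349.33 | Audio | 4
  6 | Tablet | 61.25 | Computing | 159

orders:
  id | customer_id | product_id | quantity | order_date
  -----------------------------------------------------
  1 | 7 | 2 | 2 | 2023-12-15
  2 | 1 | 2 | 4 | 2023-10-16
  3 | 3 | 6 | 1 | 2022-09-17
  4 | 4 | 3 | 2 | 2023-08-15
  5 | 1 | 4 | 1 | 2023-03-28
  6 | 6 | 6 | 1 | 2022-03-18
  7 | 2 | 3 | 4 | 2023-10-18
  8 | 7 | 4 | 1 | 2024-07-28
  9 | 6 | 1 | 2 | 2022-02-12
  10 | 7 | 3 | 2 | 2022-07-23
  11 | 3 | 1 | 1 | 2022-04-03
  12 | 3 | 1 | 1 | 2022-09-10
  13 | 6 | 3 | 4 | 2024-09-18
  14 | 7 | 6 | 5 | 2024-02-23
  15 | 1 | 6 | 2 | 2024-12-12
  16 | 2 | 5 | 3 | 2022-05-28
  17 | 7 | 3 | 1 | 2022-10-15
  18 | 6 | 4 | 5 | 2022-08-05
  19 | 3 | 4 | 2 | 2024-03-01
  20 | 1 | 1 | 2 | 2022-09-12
SELECT p.name, COUNT(*) AS n FROM orders c JOIN customers p ON c.customer_id = p.id GROUP BY p.id, p.name

Execution result:
name | n
Peter Brown | 4
Noah Brown | 2
Mia Smith | 4
Sam Johnson | 1
Carol Martinez | 4
Tina Williams | 5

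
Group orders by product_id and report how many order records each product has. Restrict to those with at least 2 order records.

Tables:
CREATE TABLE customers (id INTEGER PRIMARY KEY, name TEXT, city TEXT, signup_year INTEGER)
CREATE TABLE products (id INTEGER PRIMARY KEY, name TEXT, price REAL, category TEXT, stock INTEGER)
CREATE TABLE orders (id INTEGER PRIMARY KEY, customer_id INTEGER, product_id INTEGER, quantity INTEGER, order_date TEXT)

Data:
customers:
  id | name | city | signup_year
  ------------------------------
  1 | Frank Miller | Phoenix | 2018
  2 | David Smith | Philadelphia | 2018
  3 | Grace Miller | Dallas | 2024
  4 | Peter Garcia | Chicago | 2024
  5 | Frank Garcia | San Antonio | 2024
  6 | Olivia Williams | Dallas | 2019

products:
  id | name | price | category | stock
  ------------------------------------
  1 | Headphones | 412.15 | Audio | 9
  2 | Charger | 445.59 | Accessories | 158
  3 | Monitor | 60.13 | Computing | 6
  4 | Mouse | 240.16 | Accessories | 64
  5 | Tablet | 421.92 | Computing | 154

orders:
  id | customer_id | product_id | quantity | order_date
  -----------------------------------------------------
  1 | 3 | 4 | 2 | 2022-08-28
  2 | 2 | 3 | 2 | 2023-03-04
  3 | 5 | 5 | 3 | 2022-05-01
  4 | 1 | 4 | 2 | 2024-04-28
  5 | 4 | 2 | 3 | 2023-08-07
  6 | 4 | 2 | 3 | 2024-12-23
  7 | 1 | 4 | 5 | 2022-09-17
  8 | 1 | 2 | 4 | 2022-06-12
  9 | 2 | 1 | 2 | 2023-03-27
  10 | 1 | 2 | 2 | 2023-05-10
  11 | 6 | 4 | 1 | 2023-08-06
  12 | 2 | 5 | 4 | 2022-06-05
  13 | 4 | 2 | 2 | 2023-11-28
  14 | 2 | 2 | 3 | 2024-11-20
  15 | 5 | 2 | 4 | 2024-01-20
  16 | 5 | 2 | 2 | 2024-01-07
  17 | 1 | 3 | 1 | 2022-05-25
SELECT product_id, COUNT(*) AS order_count FROM orders GROUP BY product_id HAVING COUNT(*) >= 2

Execution result:
product_id | order_count
2 | 8
3 | 2
4 | 4
5 | 2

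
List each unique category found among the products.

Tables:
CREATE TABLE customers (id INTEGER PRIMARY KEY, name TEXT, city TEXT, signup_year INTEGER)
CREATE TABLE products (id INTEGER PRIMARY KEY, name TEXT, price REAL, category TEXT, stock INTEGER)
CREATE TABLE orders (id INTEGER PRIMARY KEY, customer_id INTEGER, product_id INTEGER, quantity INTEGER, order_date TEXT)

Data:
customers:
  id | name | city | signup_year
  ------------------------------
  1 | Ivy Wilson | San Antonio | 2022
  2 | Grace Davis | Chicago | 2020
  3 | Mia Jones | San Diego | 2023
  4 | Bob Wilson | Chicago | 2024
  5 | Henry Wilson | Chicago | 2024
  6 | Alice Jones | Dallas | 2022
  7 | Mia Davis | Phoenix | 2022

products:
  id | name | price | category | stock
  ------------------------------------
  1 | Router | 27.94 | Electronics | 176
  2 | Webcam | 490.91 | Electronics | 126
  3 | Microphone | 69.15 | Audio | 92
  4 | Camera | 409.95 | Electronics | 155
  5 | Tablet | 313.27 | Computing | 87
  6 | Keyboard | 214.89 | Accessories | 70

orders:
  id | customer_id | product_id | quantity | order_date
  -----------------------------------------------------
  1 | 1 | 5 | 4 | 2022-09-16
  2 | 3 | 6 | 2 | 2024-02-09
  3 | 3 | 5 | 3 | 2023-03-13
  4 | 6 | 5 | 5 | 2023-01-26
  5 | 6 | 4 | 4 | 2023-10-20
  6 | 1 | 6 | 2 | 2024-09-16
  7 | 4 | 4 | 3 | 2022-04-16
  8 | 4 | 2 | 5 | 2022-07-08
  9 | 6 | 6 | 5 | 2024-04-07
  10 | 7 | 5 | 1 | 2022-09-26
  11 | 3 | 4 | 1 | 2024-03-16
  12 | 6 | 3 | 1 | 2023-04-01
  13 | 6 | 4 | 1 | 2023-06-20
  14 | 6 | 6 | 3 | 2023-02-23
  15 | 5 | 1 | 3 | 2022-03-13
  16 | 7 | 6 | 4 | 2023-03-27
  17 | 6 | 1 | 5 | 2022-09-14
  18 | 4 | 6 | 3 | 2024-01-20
SELECT DISTINCT category FROM products

Execution result:
category
Electronics
Audio
Computing
Accessories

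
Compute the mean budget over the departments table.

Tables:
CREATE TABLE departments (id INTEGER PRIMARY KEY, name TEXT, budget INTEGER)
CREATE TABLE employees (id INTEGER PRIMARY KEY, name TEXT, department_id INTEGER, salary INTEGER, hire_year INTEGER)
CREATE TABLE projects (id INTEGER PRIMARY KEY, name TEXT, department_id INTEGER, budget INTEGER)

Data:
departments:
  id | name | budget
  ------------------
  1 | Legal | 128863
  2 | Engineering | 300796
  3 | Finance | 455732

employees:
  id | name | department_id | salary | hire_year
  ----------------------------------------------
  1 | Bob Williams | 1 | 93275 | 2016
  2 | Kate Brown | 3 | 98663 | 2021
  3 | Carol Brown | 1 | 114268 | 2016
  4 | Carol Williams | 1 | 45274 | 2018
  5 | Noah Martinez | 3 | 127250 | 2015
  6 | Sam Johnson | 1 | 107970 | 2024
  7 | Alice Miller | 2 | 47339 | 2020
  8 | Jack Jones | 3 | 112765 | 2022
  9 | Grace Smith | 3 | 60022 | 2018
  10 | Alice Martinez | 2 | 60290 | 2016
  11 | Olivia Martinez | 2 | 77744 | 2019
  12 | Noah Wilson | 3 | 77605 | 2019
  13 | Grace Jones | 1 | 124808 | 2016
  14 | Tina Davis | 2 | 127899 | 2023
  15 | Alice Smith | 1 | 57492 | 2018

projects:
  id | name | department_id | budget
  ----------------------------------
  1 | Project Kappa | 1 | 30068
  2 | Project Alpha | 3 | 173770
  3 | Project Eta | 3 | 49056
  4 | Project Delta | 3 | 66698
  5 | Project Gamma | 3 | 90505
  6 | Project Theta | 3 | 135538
SELECT AVG(budget) FROM departments

Execution result:
295130.33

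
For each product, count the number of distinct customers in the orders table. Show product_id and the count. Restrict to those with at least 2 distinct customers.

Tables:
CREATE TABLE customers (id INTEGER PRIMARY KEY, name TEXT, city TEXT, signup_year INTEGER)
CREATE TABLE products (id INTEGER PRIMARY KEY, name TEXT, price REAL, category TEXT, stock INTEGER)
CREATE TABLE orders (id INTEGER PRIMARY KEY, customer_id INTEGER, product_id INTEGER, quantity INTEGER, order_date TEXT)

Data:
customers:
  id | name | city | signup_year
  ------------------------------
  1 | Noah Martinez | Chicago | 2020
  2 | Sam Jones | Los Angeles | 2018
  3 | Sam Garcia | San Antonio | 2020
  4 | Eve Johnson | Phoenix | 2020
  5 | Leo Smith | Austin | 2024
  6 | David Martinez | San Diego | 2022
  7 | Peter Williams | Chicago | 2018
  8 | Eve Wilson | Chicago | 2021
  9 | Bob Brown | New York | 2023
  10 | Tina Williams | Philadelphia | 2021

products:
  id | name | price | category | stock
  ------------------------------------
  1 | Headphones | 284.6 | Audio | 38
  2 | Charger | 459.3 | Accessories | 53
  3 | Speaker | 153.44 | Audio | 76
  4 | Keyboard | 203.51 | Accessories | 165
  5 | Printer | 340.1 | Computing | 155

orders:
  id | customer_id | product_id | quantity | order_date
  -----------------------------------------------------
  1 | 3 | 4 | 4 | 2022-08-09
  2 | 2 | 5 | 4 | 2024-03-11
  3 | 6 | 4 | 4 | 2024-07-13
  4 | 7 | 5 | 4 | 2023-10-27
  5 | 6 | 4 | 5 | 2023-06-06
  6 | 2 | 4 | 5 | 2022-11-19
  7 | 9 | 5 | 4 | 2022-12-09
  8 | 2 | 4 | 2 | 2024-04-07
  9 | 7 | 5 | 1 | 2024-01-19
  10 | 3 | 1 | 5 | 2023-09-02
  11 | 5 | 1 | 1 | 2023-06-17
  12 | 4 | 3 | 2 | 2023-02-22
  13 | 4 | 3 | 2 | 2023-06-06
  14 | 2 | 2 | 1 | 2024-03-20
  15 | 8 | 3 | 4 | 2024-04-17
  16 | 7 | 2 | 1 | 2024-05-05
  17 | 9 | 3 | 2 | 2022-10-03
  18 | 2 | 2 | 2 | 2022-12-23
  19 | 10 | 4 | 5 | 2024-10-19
SELECT product_id, COUNT(DISTINCT customer_id) AS distinct_customer_count FROM orders GROUP BY product_id HAVING COUNT(DISTINCT customer_id) >= 2

Execution result:
product_id | distinct_customer_count
1 | 2
2 | 2
3 | 3
4 | 4
5 | 3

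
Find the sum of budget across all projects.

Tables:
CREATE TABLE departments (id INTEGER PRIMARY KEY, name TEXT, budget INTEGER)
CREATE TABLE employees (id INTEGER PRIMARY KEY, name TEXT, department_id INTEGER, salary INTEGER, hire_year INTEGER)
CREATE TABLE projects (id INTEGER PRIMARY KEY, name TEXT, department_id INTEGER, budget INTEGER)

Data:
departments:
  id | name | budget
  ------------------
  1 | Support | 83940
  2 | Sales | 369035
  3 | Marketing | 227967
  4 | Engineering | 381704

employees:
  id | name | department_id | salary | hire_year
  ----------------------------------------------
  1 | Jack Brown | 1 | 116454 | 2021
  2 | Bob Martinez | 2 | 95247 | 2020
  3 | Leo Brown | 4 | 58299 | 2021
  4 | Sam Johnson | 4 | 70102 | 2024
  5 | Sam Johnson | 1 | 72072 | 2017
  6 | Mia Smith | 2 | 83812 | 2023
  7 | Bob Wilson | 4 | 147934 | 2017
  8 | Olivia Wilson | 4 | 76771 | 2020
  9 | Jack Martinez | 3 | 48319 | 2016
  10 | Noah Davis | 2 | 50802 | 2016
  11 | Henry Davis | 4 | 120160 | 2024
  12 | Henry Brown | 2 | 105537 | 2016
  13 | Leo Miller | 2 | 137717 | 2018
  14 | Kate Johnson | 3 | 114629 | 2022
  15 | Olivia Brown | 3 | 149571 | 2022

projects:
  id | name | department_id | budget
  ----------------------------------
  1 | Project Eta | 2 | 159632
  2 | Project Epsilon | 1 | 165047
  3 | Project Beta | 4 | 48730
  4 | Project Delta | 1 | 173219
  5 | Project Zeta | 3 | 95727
SELECT SUM(budget) FROM projects

Execution result:
642355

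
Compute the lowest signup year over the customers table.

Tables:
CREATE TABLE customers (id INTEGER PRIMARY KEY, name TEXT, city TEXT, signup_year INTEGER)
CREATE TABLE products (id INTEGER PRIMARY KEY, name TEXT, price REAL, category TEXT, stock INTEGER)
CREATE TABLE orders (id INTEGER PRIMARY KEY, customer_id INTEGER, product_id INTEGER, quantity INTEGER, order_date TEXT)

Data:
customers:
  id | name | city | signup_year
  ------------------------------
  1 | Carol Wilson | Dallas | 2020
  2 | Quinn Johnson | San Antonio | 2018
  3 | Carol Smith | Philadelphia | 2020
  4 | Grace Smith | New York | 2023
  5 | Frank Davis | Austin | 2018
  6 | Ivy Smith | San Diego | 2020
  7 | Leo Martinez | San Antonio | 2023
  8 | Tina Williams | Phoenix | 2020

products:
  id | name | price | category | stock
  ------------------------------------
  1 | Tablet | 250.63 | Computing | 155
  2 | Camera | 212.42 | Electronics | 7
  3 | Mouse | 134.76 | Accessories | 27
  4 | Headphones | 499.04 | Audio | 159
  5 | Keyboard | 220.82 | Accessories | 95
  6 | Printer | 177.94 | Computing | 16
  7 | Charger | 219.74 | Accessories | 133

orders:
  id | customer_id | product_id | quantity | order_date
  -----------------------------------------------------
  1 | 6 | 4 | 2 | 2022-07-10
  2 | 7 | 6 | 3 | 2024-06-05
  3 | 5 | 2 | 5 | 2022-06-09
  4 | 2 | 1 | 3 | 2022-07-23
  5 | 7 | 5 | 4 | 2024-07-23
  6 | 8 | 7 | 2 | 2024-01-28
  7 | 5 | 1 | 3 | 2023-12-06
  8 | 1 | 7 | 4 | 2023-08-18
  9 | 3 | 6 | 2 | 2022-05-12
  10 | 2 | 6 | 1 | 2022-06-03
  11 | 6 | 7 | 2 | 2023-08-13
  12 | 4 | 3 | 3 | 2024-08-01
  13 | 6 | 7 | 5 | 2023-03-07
SELECT MIN(signup_year) FROM customers

Execution result:
2018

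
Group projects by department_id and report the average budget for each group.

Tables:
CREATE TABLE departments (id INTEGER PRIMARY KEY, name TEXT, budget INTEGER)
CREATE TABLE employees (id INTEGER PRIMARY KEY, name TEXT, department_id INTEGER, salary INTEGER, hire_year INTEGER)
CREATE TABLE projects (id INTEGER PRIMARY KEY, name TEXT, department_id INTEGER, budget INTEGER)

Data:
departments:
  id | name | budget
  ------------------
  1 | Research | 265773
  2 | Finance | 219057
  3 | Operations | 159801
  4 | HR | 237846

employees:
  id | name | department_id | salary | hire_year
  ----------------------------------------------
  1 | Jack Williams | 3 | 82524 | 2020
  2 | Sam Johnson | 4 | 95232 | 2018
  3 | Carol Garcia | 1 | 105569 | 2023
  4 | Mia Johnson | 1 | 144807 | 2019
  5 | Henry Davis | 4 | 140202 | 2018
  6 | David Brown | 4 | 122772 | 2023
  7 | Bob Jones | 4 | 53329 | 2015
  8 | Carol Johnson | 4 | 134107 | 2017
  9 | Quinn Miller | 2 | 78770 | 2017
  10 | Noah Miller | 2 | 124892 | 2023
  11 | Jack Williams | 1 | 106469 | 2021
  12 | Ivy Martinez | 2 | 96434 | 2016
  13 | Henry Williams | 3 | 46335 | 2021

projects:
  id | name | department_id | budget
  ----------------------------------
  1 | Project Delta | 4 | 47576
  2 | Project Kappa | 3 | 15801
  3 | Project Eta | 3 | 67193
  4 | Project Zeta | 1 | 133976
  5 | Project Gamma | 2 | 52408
SELECT department_id, AVG(budget) AS avg_budget FROM projects GROUP BY department_id

Execution result:
department_id | avg_budget
1 | 133976.00
2 | 52408.00
3 | 41497.00
4 | 47576.00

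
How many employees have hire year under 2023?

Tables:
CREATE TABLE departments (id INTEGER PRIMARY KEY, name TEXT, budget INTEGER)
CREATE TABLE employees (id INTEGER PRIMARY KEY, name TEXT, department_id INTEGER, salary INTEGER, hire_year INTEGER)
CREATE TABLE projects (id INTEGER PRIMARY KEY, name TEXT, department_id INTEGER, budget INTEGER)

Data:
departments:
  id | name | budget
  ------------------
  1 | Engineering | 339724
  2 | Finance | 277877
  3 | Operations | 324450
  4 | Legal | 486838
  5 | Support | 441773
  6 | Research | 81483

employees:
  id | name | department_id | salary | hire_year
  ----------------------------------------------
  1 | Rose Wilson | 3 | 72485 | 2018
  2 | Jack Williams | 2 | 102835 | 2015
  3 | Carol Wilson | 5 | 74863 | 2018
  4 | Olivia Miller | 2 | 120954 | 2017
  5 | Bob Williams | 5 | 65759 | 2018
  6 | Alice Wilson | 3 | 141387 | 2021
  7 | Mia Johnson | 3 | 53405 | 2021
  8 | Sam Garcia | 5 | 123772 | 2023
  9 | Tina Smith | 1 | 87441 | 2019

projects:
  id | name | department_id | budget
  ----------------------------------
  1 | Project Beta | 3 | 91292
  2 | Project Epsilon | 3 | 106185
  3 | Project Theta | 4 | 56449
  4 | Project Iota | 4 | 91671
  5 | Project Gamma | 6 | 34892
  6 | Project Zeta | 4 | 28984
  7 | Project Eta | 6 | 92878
SELECT COUNT(*) FROM employees WHERE hire_year < 2023

Execution result:
8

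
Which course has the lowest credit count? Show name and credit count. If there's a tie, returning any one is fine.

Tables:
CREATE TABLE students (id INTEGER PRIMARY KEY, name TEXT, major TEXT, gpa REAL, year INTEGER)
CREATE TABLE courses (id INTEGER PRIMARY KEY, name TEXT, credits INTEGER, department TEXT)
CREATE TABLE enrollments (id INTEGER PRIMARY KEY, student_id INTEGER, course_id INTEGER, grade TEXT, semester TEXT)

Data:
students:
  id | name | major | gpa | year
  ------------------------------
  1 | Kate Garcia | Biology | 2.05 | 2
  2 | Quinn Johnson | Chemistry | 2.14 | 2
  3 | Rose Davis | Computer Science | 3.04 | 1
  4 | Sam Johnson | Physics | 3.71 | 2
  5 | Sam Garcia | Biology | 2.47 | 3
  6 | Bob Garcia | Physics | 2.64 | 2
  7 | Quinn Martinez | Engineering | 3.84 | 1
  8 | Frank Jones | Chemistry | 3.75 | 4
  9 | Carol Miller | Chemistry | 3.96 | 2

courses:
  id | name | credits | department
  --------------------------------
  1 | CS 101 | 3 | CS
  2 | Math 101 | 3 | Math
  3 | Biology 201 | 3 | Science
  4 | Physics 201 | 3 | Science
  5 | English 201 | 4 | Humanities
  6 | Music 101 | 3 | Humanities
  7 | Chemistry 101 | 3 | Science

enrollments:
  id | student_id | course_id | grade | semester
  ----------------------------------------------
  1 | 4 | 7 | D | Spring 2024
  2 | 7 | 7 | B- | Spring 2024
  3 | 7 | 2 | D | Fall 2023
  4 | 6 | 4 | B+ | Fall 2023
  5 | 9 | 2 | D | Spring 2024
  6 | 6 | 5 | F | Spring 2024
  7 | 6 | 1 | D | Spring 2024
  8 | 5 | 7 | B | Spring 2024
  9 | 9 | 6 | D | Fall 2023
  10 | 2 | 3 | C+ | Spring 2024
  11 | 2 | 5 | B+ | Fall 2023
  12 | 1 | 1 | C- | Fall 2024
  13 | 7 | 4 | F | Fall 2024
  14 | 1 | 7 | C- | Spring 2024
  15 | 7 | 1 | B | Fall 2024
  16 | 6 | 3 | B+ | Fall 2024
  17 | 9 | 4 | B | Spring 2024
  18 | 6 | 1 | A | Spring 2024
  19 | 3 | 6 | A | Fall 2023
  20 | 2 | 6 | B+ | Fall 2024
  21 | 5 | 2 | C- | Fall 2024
SELECT name, credits FROM courses ORDER BY credits ASC LIMIT 1

Execution result:
name | credits
CS 101 | 3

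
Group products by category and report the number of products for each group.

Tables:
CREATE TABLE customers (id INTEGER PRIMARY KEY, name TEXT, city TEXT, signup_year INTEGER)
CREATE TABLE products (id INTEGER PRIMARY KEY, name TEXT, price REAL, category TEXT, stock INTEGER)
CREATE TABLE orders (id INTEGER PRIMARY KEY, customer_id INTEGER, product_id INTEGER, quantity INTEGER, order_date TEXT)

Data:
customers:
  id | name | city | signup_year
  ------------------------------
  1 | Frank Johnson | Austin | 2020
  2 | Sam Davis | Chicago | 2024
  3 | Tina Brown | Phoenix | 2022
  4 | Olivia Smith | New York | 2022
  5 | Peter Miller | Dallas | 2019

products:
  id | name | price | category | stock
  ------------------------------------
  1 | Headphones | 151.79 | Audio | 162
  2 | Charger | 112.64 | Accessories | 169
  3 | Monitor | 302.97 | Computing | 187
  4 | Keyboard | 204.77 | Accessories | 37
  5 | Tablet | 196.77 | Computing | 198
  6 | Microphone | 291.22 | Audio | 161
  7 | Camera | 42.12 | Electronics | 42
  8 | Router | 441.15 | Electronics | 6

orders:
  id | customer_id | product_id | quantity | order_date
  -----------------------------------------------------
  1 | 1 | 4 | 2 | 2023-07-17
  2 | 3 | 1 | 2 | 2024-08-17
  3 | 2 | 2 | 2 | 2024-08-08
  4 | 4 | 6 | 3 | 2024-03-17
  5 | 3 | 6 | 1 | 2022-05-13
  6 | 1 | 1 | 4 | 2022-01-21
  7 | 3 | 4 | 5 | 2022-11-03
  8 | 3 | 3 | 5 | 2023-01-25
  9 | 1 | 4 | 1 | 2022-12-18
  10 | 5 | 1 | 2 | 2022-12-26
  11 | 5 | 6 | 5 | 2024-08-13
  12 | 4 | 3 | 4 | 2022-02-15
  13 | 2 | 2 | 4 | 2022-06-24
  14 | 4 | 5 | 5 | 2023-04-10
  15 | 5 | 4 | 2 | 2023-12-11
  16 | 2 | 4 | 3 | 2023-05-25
SELECT category, COUNT(*) AS n FROM products GROUP BY category

Execution result:
category | n
Accessories | 2
Audio | 2
Computing | 2
Electronics | 2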